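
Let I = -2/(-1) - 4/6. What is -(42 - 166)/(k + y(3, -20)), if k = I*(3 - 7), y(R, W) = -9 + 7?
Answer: -186/11 ≈ -16.909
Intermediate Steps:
y(R, W) = -2
I = 4/3 (I = -2*(-1) - 4*1/6 = 2 - 2/3 = 4/3 ≈ 1.3333)
k = -16/3 (k = 4*(3 - 7)/3 = (4/3)*(-4) = -16/3 ≈ -5.3333)
-(42 - 166)/(k + y(3, -20)) = -(42 - 166)/(-16/3 - 2) = -(-124)/(-22/3) = -(-124)*(-3)/22 = -1*186/11 = -186/11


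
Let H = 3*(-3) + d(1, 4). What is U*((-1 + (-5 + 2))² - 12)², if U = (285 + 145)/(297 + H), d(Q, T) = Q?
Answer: 6880/289 ≈ 23.806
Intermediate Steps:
H = -8 (H = 3*(-3) + 1 = -9 + 1 = -8)
U = 430/289 (U = (285 + 145)/(297 - 8) = 430/289 ≈ 1.4879)
U*((-1 + (-5 + 2))² - 12)² = 430*((-1 + (-5 + 2))² - 12)²/289 = 430*((-1 - 3)² - 12)²/289 = 430*((-4)² - 12)²/289 = 430*(16 - 12)²/289 = (430/289)*4² = (430/289)*16 = 6880/289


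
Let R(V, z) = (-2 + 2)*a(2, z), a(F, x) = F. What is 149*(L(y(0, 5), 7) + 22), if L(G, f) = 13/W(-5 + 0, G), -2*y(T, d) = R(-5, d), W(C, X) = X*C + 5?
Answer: 18327/5 ≈ 3665.4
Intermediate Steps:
W(C, X) = 5 + C*X (W(C, X) = C*X + 5 = 5 + C*X)
R(V, z) = 0 (R(V, z) = (-2 + 2)*2 = 0*2 = 0)
y(T, d) = 0 (y(T, d) = -½*0 = 0)
L(G, f) = 13/(5 - 5*G) (L(G, f) = 13/(5 + (-5 + 0)*G) = 13/(5 - 5*G))
149*(L(y(0, 5), 7) + 22) = 149*(-13/(-5 + 5*0) + 22) = 149*(-13/(-5 + 0) + 22) = 149*(-13/(-5) + 22) = 149*(-13*(-⅕) + 22) = 149*(13/5 + 22) = 149*(123/5) = 18327/5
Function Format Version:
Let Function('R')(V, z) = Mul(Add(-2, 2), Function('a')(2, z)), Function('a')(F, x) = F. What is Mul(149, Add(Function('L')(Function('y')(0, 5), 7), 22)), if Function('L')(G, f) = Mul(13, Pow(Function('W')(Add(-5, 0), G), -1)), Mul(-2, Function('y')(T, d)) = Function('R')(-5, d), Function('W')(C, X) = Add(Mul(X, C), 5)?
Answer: Rational(18327, 5) ≈ 3665.4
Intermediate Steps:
Function('W')(C, X) = Add(5, Mul(C, X)) (Function('W')(C, X) = Add(Mul(C, X), 5) = Add(5, Mul(C, X)))
Function('R')(V, z) = 0 (Function('R')(V, z) = Mul(Add(-2, 2), 2) = Mul(0, 2) = 0)
Function('y')(T, d) = 0 (Function('y')(T, d) = Mul(Rational(-1, 2), 0) = 0)
Function('L')(G, f) = Mul(13, Pow(Add(5, Mul(-5, G)), -1)) (Function('L')(G, f) = Mul(13, Pow(Add(5, Mul(Add(-5, 0), G)), -1)) = Mul(13, Pow(Add(5, Mul(-5, G)), -1)))
Mul(149, Add(Function('L')(Function('y')(0, 5), 7), 22)) = Mul(149, Add(Mul(-13, Pow(Add(-5, Mul(5, 0)), -1)), 22)) = Mul(149, Add(Mul(-13, Pow(Add(-5, 0), -1)), 22)) = Mul(149, Add(Mul(-13, Pow(-5, -1)), 22)) = Mul(149, Add(Mul(-13, Rational(-1, 5)), 22)) = Mul(149, Add(Rational(13, 5), 22)) = Mul(149, Rational(123, 5)) = Rational(18327, 5)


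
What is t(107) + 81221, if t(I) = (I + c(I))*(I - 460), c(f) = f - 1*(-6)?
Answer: 3561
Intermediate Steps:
c(f) = 6 + f (c(f) = f + 6 = 6 + f)
t(I) = (-460 + I)*(6 + 2*I) (t(I) = (I + (6 + I))*(I - 460) = (6 + 2*I)*(-460 + I) = (-460 + I)*(6 + 2*I))
t(107) + 81221 = (-2760 - 914*107 + 2*107**2) + 81221 = (-2760 - 97798 + 2*11449) + 81221 = (-2760 - 97798 + 22898) + 81221 = -77660 + 81221 = 3561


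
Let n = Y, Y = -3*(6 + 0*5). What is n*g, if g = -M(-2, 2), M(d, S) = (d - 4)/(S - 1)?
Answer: -108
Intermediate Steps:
M(d, S) = (-4 + d)/(-1 + S)
Y = -18 (Y = -3*(6 + 0) = -3*6 = -18)
n = -18
g = 6 (g = -(-4 - 2)/(-1 + 2) = -(-6)/1 = -(-6) = -1*(-6) = 6)
n*g = -18*6 = -108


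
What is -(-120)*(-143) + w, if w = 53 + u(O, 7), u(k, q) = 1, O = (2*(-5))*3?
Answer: -17106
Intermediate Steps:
O = -30 (O = -10*3 = -30)
w = 54 (w = 53 + 1 = 54)
-(-120)*(-143) + w = -(-120)*(-143) + 54 = -120*143 + 54 = -17160 + 54 = -17106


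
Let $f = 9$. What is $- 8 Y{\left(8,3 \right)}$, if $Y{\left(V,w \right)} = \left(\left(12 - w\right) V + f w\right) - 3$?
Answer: $-768$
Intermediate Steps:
$Y{\left(V,w \right)} = -3 + 9 w + V \left(12 - w\right)$ ($Y{\left(V,w \right)} = \left(\left(12 - w\right) V + 9 w\right) - 3 = \left(V \left(12 - w\right) + 9 w\right) - 3 = \left(9 w + V \left(12 - w\right)\right) - 3 = -3 + 9 w + V \left(12 - w\right)$)
$- 8 Y{\left(8,3 \right)} = - 8 \left(-3 + 9 \cdot 3 + 12 \cdot 8 - 8 \cdot 3\right) = - 8 \left(-3 + 27 + 96 - 24\right) = \left(-8\right) 96 = -768$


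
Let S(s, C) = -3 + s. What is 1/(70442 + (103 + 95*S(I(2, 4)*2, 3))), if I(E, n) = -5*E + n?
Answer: 1/69120 ≈ 1.4468e-5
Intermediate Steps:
I(E, n) = n - 5*E
1/(70442 + (103 + 95*S(I(2, 4)*2, 3))) = 1/(70442 + (103 + 95*(-3 + (4 - 5*2)*2))) = 1/(70442 + (103 + 95*(-3 + (4 - 10)*2))) = 1/(70442 + (103 + 95*(-3 - 6*2))) = 1/(70442 + (103 + 95*(-3 - 12))) = 1/(70442 + (103 + 95*(-15))) = 1/(70442 + (103 - 1425)) = 1/(70442 - 1322) = 1/69120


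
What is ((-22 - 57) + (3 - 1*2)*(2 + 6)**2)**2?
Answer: 225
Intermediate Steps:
((-22 - 57) + (3 - 1*2)*(2 + 6)**2)**2 = (-79 + (3 - 2)*8**2)**2 = (-79 + 1*64)**2 = (-79 + 64)**2 = (-15)**2 = 225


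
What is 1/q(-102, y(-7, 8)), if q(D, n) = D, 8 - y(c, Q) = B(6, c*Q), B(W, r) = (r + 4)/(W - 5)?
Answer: -1/102 ≈ -0.0098039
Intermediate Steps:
B(W, r) = (4 + r)/(-5 + W)
y(c, Q) = 4 - Q*c (y(c, Q) = 8 - (4 + c*Q)/(-5 + 6) = 8 - (4 + Q*c)/1 = 8 - (4 + Q*c) = 8 + (-4 - Q*c) = 4 - Q*c)
1/q(-102, y(-7, 8)) = 1/(-102) = -1/102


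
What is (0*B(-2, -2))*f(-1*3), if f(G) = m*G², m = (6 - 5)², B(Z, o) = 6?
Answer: 0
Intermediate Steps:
m = 1 (m = 1² = 1)
f(G) = G² (f(G) = 1*G² = G²)
(0*B(-2, -2))*f(-1*3) = (0*6)*(-1*3)² = 0*(-3)² = 0*9 = 0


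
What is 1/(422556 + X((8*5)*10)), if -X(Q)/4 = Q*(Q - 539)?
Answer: 1/644956 ≈ 1.5505e-6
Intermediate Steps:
X(Q) = -4*Q*(-539 + Q) (X(Q) = -4*Q*(Q - 539) = -4*Q*(-539 + Q))
1/(422556 + X((8*5)*10)) = 1/(422556 + 4*((8*5)*10)*(539 - 8*5*10)) = 1/(422556 + 4*(40*10)*(539 - 40*10)) = 1/(422556 + 4*400*(539 - 1*400)) = 1/(422556 + 4*400*(539 - 400)) = 1/(422556 + 4*400*139) = 1/(422556 + 222400) = 1/644956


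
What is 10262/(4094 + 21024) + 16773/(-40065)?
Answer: -1692864/167725445 ≈ -0.010093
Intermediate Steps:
10262/(4094 + 21024) + 16773/(-40065) = 10262/25118 + 16773*(-1/40065) = 10262*(1/25118) - 5591/13355 = 5131/12559 - 5591/13355 = -1692864/167725445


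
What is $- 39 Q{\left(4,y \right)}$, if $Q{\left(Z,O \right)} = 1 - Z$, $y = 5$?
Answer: $117$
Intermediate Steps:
$- 39 Q{\left(4,y \right)} = - 39 \left(1 - 4\right) = \left(-39\right) \left(-3\right) = 117$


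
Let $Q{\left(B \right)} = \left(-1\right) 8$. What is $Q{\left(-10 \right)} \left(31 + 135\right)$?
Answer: $-1328$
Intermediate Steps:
$Q{\left(B \right)} = -8$
$Q{\left(-10 \right)} \left(31 + 135\right) = - 8 \left(31 + 135\right) = \left(-8\right) 166 = -1328$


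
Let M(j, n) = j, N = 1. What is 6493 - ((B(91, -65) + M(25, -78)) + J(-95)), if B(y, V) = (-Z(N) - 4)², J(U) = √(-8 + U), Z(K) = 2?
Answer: 6432 - I*√103 ≈ 6432.0 - 10.149*I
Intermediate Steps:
B(y, V) = 36 (B(y, V) = (-1*2 - 4)² = (-2 - 4)² = (-6)² = 36)
6493 - ((B(91, -65) + M(25, -78)) + J(-95)) = 6493 - ((36 + 25) + √(-8 - 95)) = 6493 - (61 + √(-103)) = 6493 - (61 + I*√103) = 6493 + (-61 - I*√103) = 6432 - I*√103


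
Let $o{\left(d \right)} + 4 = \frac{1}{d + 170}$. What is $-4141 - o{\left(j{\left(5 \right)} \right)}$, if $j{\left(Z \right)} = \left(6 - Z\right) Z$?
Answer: $- \frac{723976}{175} \approx -4137.0$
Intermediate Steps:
$j{\left(Z \right)} = Z \left(6 - Z\right)$
$o{\left(d \right)} = -4 + \frac{1}{170 + d}$ ($o{\left(d \right)} = -4 + \frac{1}{d + 170} = -4 + \frac{1}{170 + d}$)
$-4141 - o{\left(j{\left(5 \right)} \right)} = -4141 - \frac{-679 - 4 \cdot 5 \left(6 - 5\right)}{170 + 5 \left(6 - 5\right)} = -4141 - \frac{-679 - 4 \cdot 5 \cdot 1}{170 + 5 \cdot 1} = -4141 - \frac{-679 - 20}{170 + 5} = -4141 - \frac{-679 - 20}{175} = -4141 - \frac{1}{175} \left(-699\right) = -4141 - - \frac{699}{175} = -4141 + \frac{699}{175} = - \frac{723976}{175}$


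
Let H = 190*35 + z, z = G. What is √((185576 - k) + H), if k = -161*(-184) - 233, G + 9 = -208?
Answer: √162618 ≈ 403.26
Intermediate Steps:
G = -217 (G = -9 - 208 = -217)
k = 29391 (k = 29624 - 233 = 29391)
z = -217
H = 6433 (H = 190*35 - 217 = 6650 - 217 = 6433)
√((185576 - k) + H) = √((185576 - 1*29391) + 6433) = √((185576 - 29391) + 6433) = √(156185 + 6433) = √162618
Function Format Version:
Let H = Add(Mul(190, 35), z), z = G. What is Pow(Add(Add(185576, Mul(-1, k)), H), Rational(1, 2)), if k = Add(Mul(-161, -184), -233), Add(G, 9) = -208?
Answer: Pow(162618, Rational(1, 2)) ≈ 403.26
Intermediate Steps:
G = -217 (G = Add(-9, -208) = -217)
k = 29391 (k = Add(29624, -233) = 29391)
z = -217
H = 6433 (H = Add(Mul(190, 35), -217) = Add(6650, -217) = 6433)
Pow(Add(Add(185576, Mul(-1, k)), H), Rational(1, 2)) = Pow(Add(Add(185576, Mul(-1, 29391)), 6433), Rational(1, 2)) = Pow(Add(Add(185576, -29391), 6433), Rational(1, 2)) = Pow(Add(156185, 6433), Rational(1, 2)) = Pow(162618, Rational(1, 2))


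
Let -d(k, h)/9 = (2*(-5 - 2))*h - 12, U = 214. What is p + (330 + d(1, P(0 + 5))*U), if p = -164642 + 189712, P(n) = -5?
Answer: -86308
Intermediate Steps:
p = 25070
d(k, h) = 108 + 126*h (d(k, h) = -9*((2*(-5 - 2))*h - 12) = -9*((2*(-7))*h - 12) = -9*(-14*h - 12) = -9*(-12 - 14*h) = 108 + 126*h)
p + (330 + d(1, P(0 + 5))*U) = 25070 + (330 + (108 + 126*(-5))*214) = 25070 + (330 + (108 - 630)*214) = 25070 + (330 - 522*214) = 25070 + (330 - 111708) = 25070 - 111378 = -86308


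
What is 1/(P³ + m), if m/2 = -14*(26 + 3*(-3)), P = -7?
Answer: -1/819 ≈ -0.0012210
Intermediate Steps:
m = -476 (m = 2*(-14*(26 + 3*(-3))) = 2*(-14*(26 - 9)) = 2*(-14*17) = 2*(-238) = -476)
1/(P³ + m) = 1/((-7)³ - 476) = 1/(-343 - 476) = 1/(-819) = -1/819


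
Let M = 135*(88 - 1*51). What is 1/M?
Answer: 1/4995 ≈ 0.00020020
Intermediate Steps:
M = 4995 (M = 135*(88 - 51) = 135*37 = 4995)
1/M = 1/4995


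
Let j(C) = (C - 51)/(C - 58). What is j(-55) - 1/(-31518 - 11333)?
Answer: 4542319/4842163 ≈ 0.93808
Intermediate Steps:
j(C) = (-51 + C)/(-58 + C)
j(-55) - 1/(-31518 - 11333) = (-51 - 55)/(-58 - 55) - 1/(-31518 - 11333) = -106/(-113) - 1/(-42851) = -1/113*(-106) - 1*(-1/42851) = 106/113 + 1/42851 = 4542319/4842163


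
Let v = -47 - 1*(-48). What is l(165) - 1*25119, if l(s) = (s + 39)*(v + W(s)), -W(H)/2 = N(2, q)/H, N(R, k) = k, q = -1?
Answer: -1370189/55 ≈ -24913.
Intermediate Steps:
v = 1 (v = -47 + 48 = 1)
W(H) = 2/H (W(H) = -(-2)/H = 2/H)
l(s) = (1 + 2/s)*(39 + s) (l(s) = (s + 39)*(1 + 2/s) = (39 + s)*(1 + 2/s) = (1 + 2/s)*(39 + s))
l(165) - 1*25119 = (41 + 165 + 78/165) - 1*25119 = (41 + 165 + 78*(1/165)) - 25119 = (41 + 165 + 26/55) - 25119 = 11356/55 - 25119 = -1370189/55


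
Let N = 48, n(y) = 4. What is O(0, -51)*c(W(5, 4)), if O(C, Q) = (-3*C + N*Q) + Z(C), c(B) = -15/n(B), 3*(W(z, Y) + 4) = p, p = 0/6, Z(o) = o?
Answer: 9180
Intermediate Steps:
p = 0 (p = 0*(1/6) = 0)
W(z, Y) = -4 (W(z, Y) = -4 + (1/3)*0 = -4 + 0 = -4)
c(B) = -15/4
O(C, Q) = -2*C + 48*Q (O(C, Q) = (-3*C + 48*Q) + C = -2*C + 48*Q)
O(0, -51)*c(W(5, 4)) = (-2*0 + 48*(-51))*(-15/4) = (0 - 2448)*(-15/4) = -2448*(-15/4) = 9180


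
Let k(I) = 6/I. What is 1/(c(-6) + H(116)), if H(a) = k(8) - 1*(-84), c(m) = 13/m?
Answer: 12/991 ≈ 0.012109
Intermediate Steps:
H(a) = 339/4 (H(a) = 6/8 - 1*(-84) = 6*(⅛) + 84 = ¾ + 84 = 339/4)
1/(c(-6) + H(116)) = 1/(13/(-6) + 339/4) = 1/(13*(-⅙) + 339/4) = 1/(-13/6 + 339/4) = 1/(991/12) = 12/991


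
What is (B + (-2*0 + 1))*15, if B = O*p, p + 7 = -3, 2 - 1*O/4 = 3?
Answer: 615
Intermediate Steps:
O = -4 (O = 8 - 4*3 = 8 - 12 = -4)
p = -10 (p = -7 - 3 = -10)
B = 40 (B = -4*(-10) = 40)
(B + (-2*0 + 1))*15 = (40 + (-2*0 + 1))*15 = (40 + (0 + 1))*15 = (40 + 1)*15 = 41*15 = 615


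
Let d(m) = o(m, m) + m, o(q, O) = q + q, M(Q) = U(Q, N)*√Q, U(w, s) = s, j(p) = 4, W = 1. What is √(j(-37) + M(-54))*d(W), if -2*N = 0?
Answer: 6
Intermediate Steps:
N = 0 (N = -½*0 = 0)
M(Q) = 0 (M(Q) = 0*√Q = 0)
o(q, O) = 2*q
d(m) = 3*m (d(m) = 2*m + m = 3*m)
√(j(-37) + M(-54))*d(W) = √(4 + 0)*(3*1) = √4*3 = 2*3 = 6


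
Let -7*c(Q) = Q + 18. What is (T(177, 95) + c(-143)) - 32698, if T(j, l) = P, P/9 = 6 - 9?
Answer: -228950/7 ≈ -32707.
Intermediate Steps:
c(Q) = -18/7 - Q/7 (c(Q) = -(Q + 18)/7 = -(18 + Q)/7 = -18/7 - Q/7)
P = -27 (P = 9*(6 - 9) = 9*(-3) = -27)
T(j, l) = -27
(T(177, 95) + c(-143)) - 32698 = (-27 + (-18/7 - 1/7*(-143))) - 32698 = (-27 + (-18/7 + 143/7)) - 32698 = (-27 + 125/7) - 32698 = -64/7 - 32698 = -228950/7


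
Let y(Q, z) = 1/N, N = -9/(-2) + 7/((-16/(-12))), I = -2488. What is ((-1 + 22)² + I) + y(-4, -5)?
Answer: -79829/39 ≈ -2046.9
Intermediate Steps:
N = 39/4 (N = -9*(-½) + 7/((-16*(-1/12))) = 9/2 + 7/(4/3) = 9/2 + 7*(¾) = 9/2 + 21/4 = 39/4 ≈ 9.7500)
y(Q, z) = 4/39 (y(Q, z) = 1/(39/4) = 4/39)
((-1 + 22)² + I) + y(-4, -5) = ((-1 + 22)² - 2488) + 4/39 = (21² - 2488) + 4/39 = (441 - 2488) + 4/39 = -2047 + 4/39 = -79829/39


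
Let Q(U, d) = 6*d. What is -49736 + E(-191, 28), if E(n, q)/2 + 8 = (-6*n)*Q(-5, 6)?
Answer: 32760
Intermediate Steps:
E(n, q) = -16 - 432*n (E(n, q) = -16 + 2*((-6*n)*(6*6)) = -16 + 2*(-6*n*36) = -16 + 2*(-216*n) = -16 - 432*n)
-49736 + E(-191, 28) = -49736 + (-16 - 432*(-191)) = -49736 + (-16 + 82512) = -49736 + 82496 = 32760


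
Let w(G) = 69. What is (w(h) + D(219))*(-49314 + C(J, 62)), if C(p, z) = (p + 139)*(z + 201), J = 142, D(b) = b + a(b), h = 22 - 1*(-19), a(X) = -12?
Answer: 6786564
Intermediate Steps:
h = 41 (h = 22 + 19 = 41)
D(b) = -12 + b (D(b) = b - 12 = -12 + b)
C(p, z) = (139 + p)*(201 + z)
(w(h) + D(219))*(-49314 + C(J, 62)) = (69 + (-12 + 219))*(-49314 + (27939 + 139*62 + 201*142 + 142*62)) = (69 + 207)*(-49314 + (27939 + 8618 + 28542 + 8804)) = 276*(-49314 + 73903) = 276*24589 = 6786564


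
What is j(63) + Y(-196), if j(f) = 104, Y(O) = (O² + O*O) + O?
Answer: 76740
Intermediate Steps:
Y(O) = O + 2*O² (Y(O) = (O² + O²) + O = 2*O² + O = O + 2*O²)
j(63) + Y(-196) = 104 - 196*(1 + 2*(-196)) = 104 - 196*(1 - 392) = 104 - 196*(-391) = 104 + 76636 = 76740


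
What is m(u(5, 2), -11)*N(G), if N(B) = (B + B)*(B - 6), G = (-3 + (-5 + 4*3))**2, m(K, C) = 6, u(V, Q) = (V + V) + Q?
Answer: 1920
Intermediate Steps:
u(V, Q) = Q + 2*V (u(V, Q) = 2*V + Q = Q + 2*V)
G = 16 (G = (-3 + (-5 + 12))**2 = (-3 + 7)**2 = 4**2 = 16)
N(B) = 2*B*(-6 + B) (N(B) = (2*B)*(-6 + B) = 2*B*(-6 + B))
m(u(5, 2), -11)*N(G) = 6*(2*16*(-6 + 16)) = 6*(2*16*10) = 6*320 = 1920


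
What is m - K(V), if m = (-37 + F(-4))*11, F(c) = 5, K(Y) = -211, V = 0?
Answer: -141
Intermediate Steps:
m = -352 (m = (-37 + 5)*11 = -32*11 = -352)
m - K(V) = -352 - 1*(-211) = -352 + 211 = -141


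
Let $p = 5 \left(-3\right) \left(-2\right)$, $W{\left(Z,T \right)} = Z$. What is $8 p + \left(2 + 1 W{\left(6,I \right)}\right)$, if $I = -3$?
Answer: $248$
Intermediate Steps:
$p = 30$ ($p = \left(-15\right) \left(-2\right) = 30$)
$8 p + \left(2 + 1 W{\left(6,I \right)}\right) = 8 \cdot 30 + \left(2 + 1 \cdot 6\right) = 240 + \left(2 + 6\right) = 240 + 8 = 248$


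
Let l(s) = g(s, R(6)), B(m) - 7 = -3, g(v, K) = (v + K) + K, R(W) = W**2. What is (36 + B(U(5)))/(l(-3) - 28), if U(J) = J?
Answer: 40/41 ≈ 0.97561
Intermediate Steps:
g(v, K) = v + 2*K (g(v, K) = (K + v) + K = v + 2*K)
B(m) = 4 (B(m) = 7 - 3 = 4)
l(s) = 72 + s (l(s) = s + 2*6**2 = s + 2*36 = s + 72 = 72 + s)
(36 + B(U(5)))/(l(-3) - 28) = (36 + 4)/((72 - 3) - 28) = 40/(69 - 28) = 40/41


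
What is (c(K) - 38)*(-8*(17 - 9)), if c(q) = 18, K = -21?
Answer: 1280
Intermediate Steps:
(c(K) - 38)*(-8*(17 - 9)) = (18 - 38)*(-8*(17 - 9)) = -(-160)*8 = -20*(-64) = 1280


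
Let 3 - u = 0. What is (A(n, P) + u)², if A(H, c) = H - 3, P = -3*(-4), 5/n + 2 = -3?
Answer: 1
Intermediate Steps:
u = 3 (u = 3 - 1*0 = 3 + 0 = 3)
n = -1 (n = 5/(-2 - 3) = 5/(-5) = 5*(-⅕) = -1)
P = 12
A(H, c) = -3 + H
(A(n, P) + u)² = ((-3 - 1) + 3)² = (-4 + 3)² = (-1)² = 1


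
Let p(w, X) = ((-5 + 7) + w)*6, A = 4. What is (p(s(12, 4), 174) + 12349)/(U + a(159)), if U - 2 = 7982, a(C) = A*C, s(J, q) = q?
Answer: 2477/1724 ≈ 1.4368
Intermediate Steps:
a(C) = 4*C
p(w, X) = 12 + 6*w (p(w, X) = (2 + w)*6 = 12 + 6*w)
U = 7984 (U = 2 + 7982 = 7984)
(p(s(12, 4), 174) + 12349)/(U + a(159)) = ((12 + 6*4) + 12349)/(7984 + 4*159) = ((12 + 24) + 12349)/(7984 + 636) = (36 + 12349)/8620 = 12385*(1/8620) = 2477/1724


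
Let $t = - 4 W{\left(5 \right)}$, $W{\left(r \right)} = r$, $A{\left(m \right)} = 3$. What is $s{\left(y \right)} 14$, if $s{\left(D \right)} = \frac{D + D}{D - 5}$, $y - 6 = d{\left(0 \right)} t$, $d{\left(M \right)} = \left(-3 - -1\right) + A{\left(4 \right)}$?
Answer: $\frac{392}{19} \approx 20.632$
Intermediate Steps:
$d{\left(M \right)} = 1$ ($d{\left(M \right)} = \left(-3 - -1\right) + 3 = \left(-3 + 1\right) + 3 = -2 + 3 = 1$)
$t = -20$ ($t = \left(-4\right) 5 = -20$)
$y = -14$ ($y = 6 + 1 \left(-20\right) = 6 - 20 = -14$)
$s{\left(D \right)} = \frac{2 D}{-5 + D}$
$s{\left(y \right)} 14 = 2 \left(-14\right) \frac{1}{-5 - 14} \cdot 14 = 2 \left(-14\right) \frac{1}{-19} \cdot 14 = 2 \left(-14\right) \left(- \frac{1}{19}\right) 14 = \frac{28}{19} \cdot 14 = \frac{392}{19}$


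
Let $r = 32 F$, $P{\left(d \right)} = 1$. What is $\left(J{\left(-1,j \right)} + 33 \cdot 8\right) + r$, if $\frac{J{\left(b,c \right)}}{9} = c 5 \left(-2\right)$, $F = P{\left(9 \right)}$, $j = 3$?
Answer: $26$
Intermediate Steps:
$F = 1$
$J{\left(b,c \right)} = - 90 c$ ($J{\left(b,c \right)} = 9 c 5 \left(-2\right) = 9 \cdot 5 c \left(-2\right) = 9 \left(- 10 c\right) = - 90 c$)
$r = 32$ ($r = 32 \cdot 1 = 32$)
$\left(J{\left(-1,j \right)} + 33 \cdot 8\right) + r = \left(\left(-90\right) 3 + 33 \cdot 8\right) + 32 = \left(-270 + 264\right) + 32 = -6 + 32 = 26$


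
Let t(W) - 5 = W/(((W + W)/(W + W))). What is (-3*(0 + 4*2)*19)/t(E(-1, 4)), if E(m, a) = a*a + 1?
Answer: -228/11 ≈ -20.727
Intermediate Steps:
E(m, a) = 1 + a² (E(m, a) = a² + 1 = 1 + a²)
t(W) = 5 + W (t(W) = 5 + W/(((W + W)/(W + W))) = 5 + W/(((2*W)/((2*W)))) = 5 + W/(((2*W)*(1/(2*W)))) = 5 + W/1 = 5 + W*1 = 5 + W)
(-3*(0 + 4*2)*19)/t(E(-1, 4)) = (-3*(0 + 4*2)*19)/(5 + (1 + 4²)) = (-3*(0 + 8)*19)/(5 + (1 + 16)) = (-3*8*19)/(5 + 17) = -24*19/22 = -456*1/22 = -228/11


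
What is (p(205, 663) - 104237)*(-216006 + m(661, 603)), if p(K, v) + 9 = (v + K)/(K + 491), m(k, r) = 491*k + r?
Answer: -989895246938/87 ≈ -1.1378e+10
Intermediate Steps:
m(k, r) = r + 491*k
p(K, v) = -9 + (K + v)/(491 + K) (p(K, v) = -9 + (v + K)/(K + 491) = -9 + (K + v)/(491 + K))
(p(205, 663) - 104237)*(-216006 + m(661, 603)) = ((-4419 + 663 - 8*205)/(491 + 205) - 104237)*(-216006 + (603 + 491*661)) = ((-4419 + 663 - 1640)/696 - 104237)*(-216006 + (603 + 324551)) = ((1/696)*(-5396) - 104237)*(-216006 + 325154) = (-1349/174 - 104237)*109148 = -18138587/174*109148 = -989895246938/87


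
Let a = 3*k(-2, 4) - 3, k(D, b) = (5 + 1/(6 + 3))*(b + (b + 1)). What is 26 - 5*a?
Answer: -649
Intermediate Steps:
k(D, b) = 46/9 + 92*b/9 (k(D, b) = (5 + 1/9)*(b + (1 + b)) = (5 + 1/9)*(1 + 2*b) = 46*(1 + 2*b)/9 = 46/9 + 92*b/9)
a = 135 (a = 3*(46/9 + (92/9)*4) - 3 = 3*(46/9 + 368/9) - 3 = 3*46 - 3 = 138 - 3 = 135)
26 - 5*a = 26 - 5*135 = 26 - 675 = -649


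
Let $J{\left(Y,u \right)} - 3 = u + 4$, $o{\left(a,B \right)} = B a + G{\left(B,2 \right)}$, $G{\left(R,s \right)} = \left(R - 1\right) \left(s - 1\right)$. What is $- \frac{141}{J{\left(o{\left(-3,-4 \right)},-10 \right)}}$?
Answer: $47$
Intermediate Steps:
$G{\left(R,s \right)} = \left(-1 + R\right) \left(-1 + s\right)$
$o{\left(a,B \right)} = -1 + B + B a$ ($o{\left(a,B \right)} = B a + \left(1 - B - 2 + B 2\right) = B a + \left(1 - B - 2 + 2 B\right) = B a + \left(-1 + B\right) = -1 + B + B a$)
$J{\left(Y,u \right)} = 7 + u$ ($J{\left(Y,u \right)} = 3 + \left(u + 4\right) = 3 + \left(4 + u\right) = 7 + u$)
$- \frac{141}{J{\left(o{\left(-3,-4 \right)},-10 \right)}} = - \frac{141}{7 - 10} = - \frac{141}{-3} = \left(-141\right) \left(- \frac{1}{3}\right) = 47$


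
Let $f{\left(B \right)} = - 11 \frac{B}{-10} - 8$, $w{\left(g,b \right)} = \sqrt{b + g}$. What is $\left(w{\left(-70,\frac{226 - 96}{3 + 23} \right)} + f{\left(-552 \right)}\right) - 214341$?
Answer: $- \frac{1074781}{5} + i \sqrt{65} \approx -2.1496 \cdot 10^{5} + 8.0623 i$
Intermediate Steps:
$f{\left(B \right)} = -8 + \frac{11 B}{10}$ ($f{\left(B \right)} = - 11 B \left(- \frac{1}{10}\right) - 8 = - 11 \left(- \frac{B}{10}\right) - 8 = \frac{11 B}{10} - 8 = -8 + \frac{11 B}{10}$)
$\left(w{\left(-70,\frac{226 - 96}{3 + 23} \right)} + f{\left(-552 \right)}\right) - 214341 = \left(\sqrt{\frac{226 - 96}{3 + 23} - 70} + \left(-8 + \frac{11}{10} \left(-552\right)\right)\right) - 214341 = \left(\sqrt{\frac{130}{26} - 70} - \frac{3076}{5}\right) - 214341 = \left(\sqrt{130 \cdot \frac{1}{26} - 70} - \frac{3076}{5}\right) - 214341 = \left(\sqrt{5 - 70} - \frac{3076}{5}\right) - 214341 = \left(\sqrt{-65} - \frac{3076}{5}\right) - 214341 = \left(i \sqrt{65} - \frac{3076}{5}\right) - 214341 = \left(- \frac{3076}{5} + i \sqrt{65}\right) - 214341 = - \frac{1074781}{5} + i \sqrt{65}$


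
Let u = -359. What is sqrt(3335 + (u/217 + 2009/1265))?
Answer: sqrt(251297247358465)/274505 ≈ 57.749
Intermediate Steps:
sqrt(3335 + (u/217 + 2009/1265)) = sqrt(3335 + (-359/217 + 2009/1265)) = sqrt(3335 - 18182/274505) = sqrt(915455993/274505) = sqrt(251297247358465)/274505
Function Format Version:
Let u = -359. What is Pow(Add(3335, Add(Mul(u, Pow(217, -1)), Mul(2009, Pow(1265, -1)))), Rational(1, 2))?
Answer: Mul(Rational(1, 274505), Pow(251297247358465, Rational(1, 2))) ≈ 57.749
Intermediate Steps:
Pow(Add(3335, Add(Mul(u, Pow(217, -1)), Mul(2009, Pow(1265, -1)))), Rational(1, 2)) = Pow(Add(3335, Add(Mul(-359, Pow(217, -1)), Mul(2009, Pow(1265, -1)))), Rational(1, 2)) = Pow(Add(3335, Add(Mul(-359, Rational(1, 217)), Mul(2009, Rational(1, 1265)))), Rational(1, 2)) = Pow(Add(3335, Add(Rational(-359, 217), Rational(2009, 1265))), Rational(1, 2)) = Pow(Add(3335, Rational(-18182, 274505)), Rational(1, 2)) = Pow(Rational(915455993, 274505), Rational(1, 2)) = Mul(Rational(1, 274505), Pow(251297247358465, Rational(1, 2)))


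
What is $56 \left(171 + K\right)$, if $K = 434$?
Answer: $33880$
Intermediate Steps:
$56 \left(171 + K\right) = 56 \left(171 + 434\right) = 56 \cdot 605 = 33880$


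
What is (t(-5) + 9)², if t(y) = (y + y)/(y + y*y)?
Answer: 289/4 ≈ 72.250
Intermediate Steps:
t(y) = 2*y/(y + y²) (t(y) = (2*y)/(y + y²) = 2*y/(y + y²))
(t(-5) + 9)² = (2/(1 - 5) + 9)² = (2/(-4) + 9)² = (2*(-¼) + 9)² = (-½ + 9)² = (17/2)² = 289/4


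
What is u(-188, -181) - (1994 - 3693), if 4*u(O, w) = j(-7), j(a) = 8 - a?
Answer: 6811/4 ≈ 1702.8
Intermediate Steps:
u(O, w) = 15/4 (u(O, w) = (8 - 1*(-7))/4 = (8 + 7)/4 = (1/4)*15 = 15/4)
u(-188, -181) - (1994 - 3693) = 15/4 - (1994 - 3693) = 15/4 - 1*(-1699) = 15/4 + 1699 = 6811/4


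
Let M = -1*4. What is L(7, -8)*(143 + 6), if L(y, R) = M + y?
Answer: 447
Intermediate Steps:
M = -4
L(y, R) = -4 + y
L(7, -8)*(143 + 6) = (-4 + 7)*(143 + 6) = 3*149 = 447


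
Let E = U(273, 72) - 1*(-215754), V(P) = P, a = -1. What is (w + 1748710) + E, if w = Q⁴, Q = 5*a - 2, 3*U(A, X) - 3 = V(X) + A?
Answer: 1966981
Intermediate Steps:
U(A, X) = 1 + A/3 + X/3 (U(A, X) = 1 + (X + A)/3 = 1 + (A + X)/3 = 1 + (A/3 + X/3) = 1 + A/3 + X/3)
E = 215870 (E = (1 + (⅓)*273 + (⅓)*72) - 1*(-215754) = (1 + 91 + 24) + 215754 = 116 + 215754 = 215870)
Q = -7 (Q = 5*(-1) - 2 = -5 - 2 = -7)
w = 2401 (w = (-7)⁴ = 2401)
(w + 1748710) + E = (2401 + 1748710) + 215870 = 1751111 + 215870 = 1966981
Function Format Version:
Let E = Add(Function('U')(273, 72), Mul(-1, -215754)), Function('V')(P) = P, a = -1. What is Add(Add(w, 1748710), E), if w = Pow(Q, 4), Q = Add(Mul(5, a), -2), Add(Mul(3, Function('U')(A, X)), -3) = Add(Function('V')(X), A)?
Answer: 1966981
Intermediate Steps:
Function('U')(A, X) = Add(1, Mul(Rational(1, 3), A), Mul(Rational(1, 3), X)) (Function('U')(A, X) = Add(1, Mul(Rational(1, 3), Add(X, A))) = Add(1, Mul(Rational(1, 3), Add(A, X))) = Add(1, Add(Mul(Rational(1, 3), A), Mul(Rational(1, 3), X))) = Add(1, Mul(Rational(1, 3), A), Mul(Rational(1, 3), X)))
E = 215870 (E = Add(Add(1, Mul(Rational(1, 3), 273), Mul(Rational(1, 3), 72)), Mul(-1, -215754)) = Add(Add(1, 91, 24), 215754) = Add(116, 215754) = 215870)
Q = -7 (Q = Add(Mul(5, -1), -2) = Add(-5, -2) = -7)
w = 2401 (w = Pow(-7, 4) = 2401)
Add(Add(w, 1748710), E) = Add(Add(2401, 1748710), 215870) = Add(1751111, 215870) = 1966981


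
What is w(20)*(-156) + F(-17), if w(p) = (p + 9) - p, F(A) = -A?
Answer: -1387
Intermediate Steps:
w(p) = 9 (w(p) = (9 + p) - p = 9)
w(20)*(-156) + F(-17) = 9*(-156) - 1*(-17) = -1404 + 17 = -1387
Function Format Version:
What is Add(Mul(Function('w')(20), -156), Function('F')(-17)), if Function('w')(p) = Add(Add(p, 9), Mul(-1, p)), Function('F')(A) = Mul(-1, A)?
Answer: -1387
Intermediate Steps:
Function('w')(p) = 9 (Function('w')(p) = Add(Add(9, p), Mul(-1, p)) = 9)
Add(Mul(Function('w')(20), -156), Function('F')(-17)) = Add(Mul(9, -156), Mul(-1, -17)) = Add(-1404, 17) = -1387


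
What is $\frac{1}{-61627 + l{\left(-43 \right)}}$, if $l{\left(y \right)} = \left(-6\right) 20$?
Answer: $- \frac{1}{61747} \approx -1.6195 \cdot 10^{-5}$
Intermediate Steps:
$l{\left(y \right)} = -120$
$\frac{1}{-61627 + l{\left(-43 \right)}} = \frac{1}{-61627 - 120} = \frac{1}{-61747} = - \frac{1}{61747}$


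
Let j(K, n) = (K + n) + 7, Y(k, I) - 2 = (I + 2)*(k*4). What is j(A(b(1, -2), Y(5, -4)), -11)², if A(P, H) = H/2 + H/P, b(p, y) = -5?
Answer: 5929/25 ≈ 237.16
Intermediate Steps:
Y(k, I) = 2 + 4*k*(2 + I) (Y(k, I) = 2 + (I + 2)*(k*4) = 2 + (2 + I)*(4*k) = 2 + 4*k*(2 + I))
A(P, H) = H/2 + H/P (A(P, H) = H*(½) + H/P = H/2 + H/P)
j(K, n) = 7 + K + n
j(A(b(1, -2), Y(5, -4)), -11)² = (7 + ((2 + 8*5 + 4*(-4)*5)/2 + (2 + 8*5 + 4*(-4)*5)/(-5)) - 11)² = (7 + ((2 + 40 - 80)/2 + (2 + 40 - 80)*(-⅕)) - 11)² = (7 + ((½)*(-38) - 38*(-⅕)) - 11)² = (7 + (-19 + 38/5) - 11)² = (7 - 57/5 - 11)² = (-77/5)² = 5929/25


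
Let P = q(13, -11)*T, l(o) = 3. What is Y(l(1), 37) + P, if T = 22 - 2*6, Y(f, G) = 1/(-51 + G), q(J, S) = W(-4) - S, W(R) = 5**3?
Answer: 19039/14 ≈ 1359.9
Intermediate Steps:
W(R) = 125
q(J, S) = 125 - S
T = 10 (T = 22 - 1*12 = 22 - 12 = 10)
P = 1360 (P = (125 - 1*(-11))*10 = (125 + 11)*10 = 136*10 = 1360)
Y(l(1), 37) + P = 1/(-51 + 37) + 1360 = 1/(-14) + 1360 = -1/14 + 1360 = 19039/14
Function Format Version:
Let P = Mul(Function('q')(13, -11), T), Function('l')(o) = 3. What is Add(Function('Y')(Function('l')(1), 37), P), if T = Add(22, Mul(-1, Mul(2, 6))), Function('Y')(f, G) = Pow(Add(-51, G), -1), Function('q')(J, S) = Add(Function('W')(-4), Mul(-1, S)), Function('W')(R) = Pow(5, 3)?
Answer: Rational(19039, 14) ≈ 1359.9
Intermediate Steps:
Function('W')(R) = 125
Function('q')(J, S) = Add(125, Mul(-1, S))
T = 10 (T = Add(22, Mul(-1, 12)) = Add(22, -12) = 10)
P = 1360 (P = Mul(Add(125, Mul(-1, -11)), 10) = Mul(Add(125, 11), 10) = Mul(136, 10) = 1360)
Add(Function('Y')(Function('l')(1), 37), P) = Add(Pow(Add(-51, 37), -1), 1360) = Add(Pow(-14, -1), 1360) = Add(Rational(-1, 14), 1360) = Rational(19039, 14)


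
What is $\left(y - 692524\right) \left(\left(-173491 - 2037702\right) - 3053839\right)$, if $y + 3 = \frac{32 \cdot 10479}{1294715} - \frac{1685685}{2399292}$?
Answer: $\frac{943874042972399952623074}{258866611815} \approx 3.6462 \cdot 10^{12}$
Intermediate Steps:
$y = - \frac{3565709964113}{1035466447260}$ ($y = -3 - \left(\frac{561895}{799764} - \frac{32 \cdot 10479}{1294715}\right) = -3 + \left(335328 \cdot \frac{1}{1294715} - \frac{561895}{799764}\right) = -3 + \left(\frac{335328}{1294715} - \frac{561895}{799764}\right) = -3 - \frac{459310622333}{1035466447260} = - \frac{3565709964113}{1035466447260} \approx -3.4436$)
$\left(y - 692524\right) \left(\left(-173491 - 2037702\right) - 3053839\right) = \left(- \frac{3565709964113}{1035466447260} - 692524\right) \left(\left(-173491 - 2037702\right) - 3053839\right) = - \frac{717088931632248353 \left(-2211193 - 3053839\right)}{1035466447260} = \left(- \frac{717088931632248353}{1035466447260}\right) \left(-5265032\right) = \frac{943874042972399952623074}{258866611815}$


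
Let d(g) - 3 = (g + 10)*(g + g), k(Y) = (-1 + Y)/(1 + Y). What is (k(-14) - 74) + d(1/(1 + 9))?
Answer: -44087/650 ≈ -67.826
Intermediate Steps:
k(Y) = (-1 + Y)/(1 + Y)
d(g) = 3 + 2*g*(10 + g) (d(g) = 3 + (g + 10)*(g + g) = 3 + (10 + g)*(2*g) = 3 + 2*g*(10 + g))
(k(-14) - 74) + d(1/(1 + 9)) = ((-1 - 14)/(1 - 14) - 74) + (3 + 2*(1/(1 + 9))² + 20/(1 + 9)) = (-15/(-13) - 74) + (3 + 2*(1/10)² + 20/10) = (-1/13*(-15) - 74) + (3 + 2*(⅒)² + 20*(⅒)) = (15/13 - 74) + (3 + 2*(1/100) + 2) = -947/13 + (3 + 1/50 + 2) = -947/13 + 251/50 = -44087/650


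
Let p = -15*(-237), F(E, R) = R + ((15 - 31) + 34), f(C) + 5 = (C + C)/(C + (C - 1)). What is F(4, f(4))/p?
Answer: 11/2765 ≈ 0.0039783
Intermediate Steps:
f(C) = -5 + 2*C/(-1 + 2*C) (f(C) = -5 + (C + C)/(C + (C - 1)) = -5 + (2*C)/(C + (-1 + C)) = -5 + (2*C)/(-1 + 2*C) = -5 + 2*C/(-1 + 2*C))
F(E, R) = 18 + R (F(E, R) = R + (-16 + 34) = R + 18 = 18 + R)
p = 3555
F(4, f(4))/p = (18 + (5 - 8*4)/(-1 + 2*4))/3555 = (18 + (5 - 32)/(-1 + 8))*(1/3555) = (18 - 27/7)*(1/3555) = (99/7)*(1/3555) = 11/2765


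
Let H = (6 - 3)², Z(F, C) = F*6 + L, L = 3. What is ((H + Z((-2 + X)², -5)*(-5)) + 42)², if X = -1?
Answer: 54756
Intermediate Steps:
Z(F, C) = 3 + 6*F (Z(F, C) = F*6 + 3 = 6*F + 3 = 3 + 6*F)
H = 9 (H = 3² = 9)
((H + Z((-2 + X)², -5)*(-5)) + 42)² = ((9 + (3 + 6*(-2 - 1)²)*(-5)) + 42)² = ((9 + (3 + 6*(-3)²)*(-5)) + 42)² = ((9 + (3 + 6*9)*(-5)) + 42)² = ((9 + (3 + 54)*(-5)) + 42)² = ((9 + 57*(-5)) + 42)² = ((9 - 285) + 42)² = (-276 + 42)² = (-234)² = 54756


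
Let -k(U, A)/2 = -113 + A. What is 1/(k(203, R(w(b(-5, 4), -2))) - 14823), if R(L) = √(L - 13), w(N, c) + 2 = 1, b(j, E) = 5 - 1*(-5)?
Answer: I/(-14597*I + 2*√14) ≈ -6.8507e-5 + 3.5121e-8*I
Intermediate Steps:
b(j, E) = 10 (b(j, E) = 5 + 5 = 10)
w(N, c) = -1 (w(N, c) = -2 + 1 = -1)
R(L) = √(-13 + L)
k(U, A) = 226 - 2*A (k(U, A) = -2*(-113 + A) = 226 - 2*A)
1/(k(203, R(w(b(-5, 4), -2))) - 14823) = 1/((226 - 2*√(-13 - 1)) - 14823) = 1/((226 - 2*I*√14) - 14823) = 1/(-14597 - 2*I*√14)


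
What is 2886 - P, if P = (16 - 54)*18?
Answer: 3570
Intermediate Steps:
P = -684 (P = -38*18 = -684)
2886 - P = 2886 - 1*(-684) = 2886 + 684 = 3570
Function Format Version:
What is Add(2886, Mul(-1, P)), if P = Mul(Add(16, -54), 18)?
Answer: 3570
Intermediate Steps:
P = -684 (P = Mul(-38, 18) = -684)
Add(2886, Mul(-1, P)) = Add(2886, Mul(-1, -684)) = Add(2886, 684) = 3570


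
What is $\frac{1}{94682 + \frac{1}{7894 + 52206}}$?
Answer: $\frac{60100}{5690388201} \approx 1.0562 \cdot 10^{-5}$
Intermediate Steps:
$\frac{1}{94682 + \frac{1}{7894 + 52206}} = \frac{1}{94682 + \frac{1}{60100}} = \frac{1}{\frac{5690388201}{60100}} = \frac{60100}{5690388201}$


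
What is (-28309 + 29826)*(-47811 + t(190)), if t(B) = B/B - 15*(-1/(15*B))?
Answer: -13780274783/190 ≈ -7.2528e+7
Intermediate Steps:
t(B) = 1 + 1/B (t(B) = 1 - 15*(-1/(15*B)) = 1 - (-1)/B = 1 + 1/B)
(-28309 + 29826)*(-47811 + t(190)) = (-28309 + 29826)*(-47811 + (1 + 190)/190) = 1517*(-47811 + (1/190)*191) = 1517*(-47811 + 191/190) = 1517*(-9083899/190) = -13780274783/190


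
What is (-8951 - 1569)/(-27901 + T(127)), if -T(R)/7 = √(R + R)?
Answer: 58703704/155690671 - 14728*√254/155690671 ≈ 0.37555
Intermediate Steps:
T(R) = -7*√2*√R (T(R) = -7*√(R + R) = -7*√2*√R)
(-8951 - 1569)/(-27901 + T(127)) = (-8951 - 1569)/(-27901 - 7*√2*√127) = -10520/(-27901 - 7*√254)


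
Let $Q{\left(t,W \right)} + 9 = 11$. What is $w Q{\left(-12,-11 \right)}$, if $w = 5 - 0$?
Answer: $10$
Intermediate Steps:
$Q{\left(t,W \right)} = 2$ ($Q{\left(t,W \right)} = -9 + 11 = 2$)
$w = 5$ ($w = 5 + 0 = 5$)
$w Q{\left(-12,-11 \right)} = 5 \cdot 2 = 10$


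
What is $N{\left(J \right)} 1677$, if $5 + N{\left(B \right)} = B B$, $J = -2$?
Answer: $-1677$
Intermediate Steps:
$N{\left(B \right)} = -5 + B^{2}$ ($N{\left(B \right)} = -5 + B B = -5 + B^{2}$)
$N{\left(J \right)} 1677 = \left(-5 + \left(-2\right)^{2}\right) 1677 = \left(-5 + 4\right) 1677 = \left(-1\right) 1677 = -1677$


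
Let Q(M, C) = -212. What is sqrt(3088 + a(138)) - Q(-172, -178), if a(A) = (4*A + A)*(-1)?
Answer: 212 + sqrt(2398) ≈ 260.97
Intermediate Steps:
a(A) = -5*A (a(A) = (5*A)*(-1) = -5*A)
sqrt(3088 + a(138)) - Q(-172, -178) = sqrt(3088 - 5*138) - 1*(-212) = sqrt(3088 - 690) + 212 = sqrt(2398) + 212 = 212 + sqrt(2398)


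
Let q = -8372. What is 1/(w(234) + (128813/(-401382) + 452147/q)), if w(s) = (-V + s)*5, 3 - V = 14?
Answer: 1680185052/1966945643905 ≈ 0.00085421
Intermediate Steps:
V = -11 (V = 3 - 1*14 = 3 - 14 = -11)
w(s) = 55 + 5*s (w(s) = (-1*(-11) + s)*5 = (11 + s)*5 = 55 + 5*s)
1/(w(234) + (128813/(-401382) + 452147/q)) = 1/((55 + 5*234) + (128813/(-401382) + 452147/(-8372))) = 1/((55 + 1170) + (128813*(-1/401382) + 452147*(-1/8372))) = 1/(1225 + (-128813/401382 - 452147/8372)) = 1/(1225 - 91281044795/1680185052) = 1/(1966945643905/1680185052) = 1680185052/1966945643905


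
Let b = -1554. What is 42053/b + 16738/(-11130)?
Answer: -3921117/137270 ≈ -28.565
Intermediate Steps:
42053/b + 16738/(-11130) = 42053/(-1554) + 16738/(-11130) = 42053*(-1/1554) + 16738*(-1/11130) = -42053/1554 - 8369/5565 = -3921117/137270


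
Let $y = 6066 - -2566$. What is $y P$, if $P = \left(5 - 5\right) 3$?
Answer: $0$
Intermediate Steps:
$y = 8632$ ($y = 6066 + 2566 = 8632$)
$P = 0$ ($P = 0 \cdot 3 = 0$)
$y P = 8632 \cdot 0 = 0$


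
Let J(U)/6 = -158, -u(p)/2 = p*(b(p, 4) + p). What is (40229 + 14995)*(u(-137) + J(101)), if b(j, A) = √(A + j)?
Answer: -2125350864 + 15131376*I*√133 ≈ -2.1254e+9 + 1.745e+8*I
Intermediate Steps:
u(p) = -2*p*(p + √(4 + p)) (u(p) = -2*p*(√(4 + p) + p) = -2*p*(p + √(4 + p)))
J(U) = -948 (J(U) = 6*(-158) = -948)
(40229 + 14995)*(u(-137) + J(101)) = (40229 + 14995)*(-2*(-137)*(-137 + √(4 - 137)) - 948) = 55224*(-2*(-137)*(-137 + √(-133)) - 948) = 55224*(-2*(-137)*(-137 + I*√133) - 948) = 55224*((-37538 + 274*I*√133) - 948) = 55224*(-38486 + 274*I*√133) = -2125350864 + 15131376*I*√133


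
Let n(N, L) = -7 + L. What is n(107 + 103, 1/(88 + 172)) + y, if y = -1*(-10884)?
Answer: 2828021/260 ≈ 10877.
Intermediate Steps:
y = 10884
n(107 + 103, 1/(88 + 172)) + y = (-7 + 1/(88 + 172)) + 10884 = (-7 + 1/260) + 10884 = -1819/260 + 10884 = 2828021/260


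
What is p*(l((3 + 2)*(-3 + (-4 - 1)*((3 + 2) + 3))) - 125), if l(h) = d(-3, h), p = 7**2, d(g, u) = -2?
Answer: -6223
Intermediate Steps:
p = 49
l(h) = -2
p*(l((3 + 2)*(-3 + (-4 - 1)*((3 + 2) + 3))) - 125) = 49*(-2 - 125) = 49*(-127) = -6223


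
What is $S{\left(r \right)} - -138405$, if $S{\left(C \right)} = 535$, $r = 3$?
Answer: $138940$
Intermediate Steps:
$S{\left(r \right)} - -138405 = 535 - -138405 = 535 + 138405 = 138940$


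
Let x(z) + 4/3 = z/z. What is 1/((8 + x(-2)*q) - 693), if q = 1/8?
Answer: -24/16441 ≈ -0.0014598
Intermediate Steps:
q = ⅛ ≈ 0.12500
x(z) = -⅓ (x(z) = -4/3 + z/z = -4/3 + 1 = -⅓)
1/((8 + x(-2)*q) - 693) = 1/((8 - ⅓*⅛) - 693) = 1/((8 - 1/24) - 693) = 1/(191/24 - 693) = 1/(-16441/24) = -24/16441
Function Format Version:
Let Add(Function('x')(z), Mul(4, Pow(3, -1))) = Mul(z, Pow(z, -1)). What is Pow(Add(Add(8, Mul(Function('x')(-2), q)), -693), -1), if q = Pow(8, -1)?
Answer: Rational(-24, 16441) ≈ -0.0014598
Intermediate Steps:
q = Rational(1, 8) ≈ 0.12500
Function('x')(z) = Rational(-1, 3) (Function('x')(z) = Add(Rational(-4, 3), Mul(z, Pow(z, -1))) = Add(Rational(-4, 3), 1) = Rational(-1, 3))
Pow(Add(Add(8, Mul(Function('x')(-2), q)), -693), -1) = Pow(Add(Add(8, Mul(Rational(-1, 3), Rational(1, 8))), -693), -1) = Pow(Add(Add(8, Rational(-1, 24)), -693), -1) = Pow(Add(Rational(191, 24), -693), -1) = Pow(Rational(-16441, 24), -1) = Rational(-24, 16441)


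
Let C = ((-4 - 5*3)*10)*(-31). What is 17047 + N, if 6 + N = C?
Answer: 22931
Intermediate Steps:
C = 5890 (C = ((-4 - 15)*10)*(-31) = -19*10*(-31) = -190*(-31) = 5890)
N = 5884 (N = -6 + 5890 = 5884)
17047 + N = 17047 + 5884 = 22931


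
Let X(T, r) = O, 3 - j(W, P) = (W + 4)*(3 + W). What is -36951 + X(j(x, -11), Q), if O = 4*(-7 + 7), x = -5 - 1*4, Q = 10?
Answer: -36951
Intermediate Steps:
x = -9 (x = -5 - 4 = -9)
j(W, P) = 3 - (3 + W)*(4 + W) (j(W, P) = 3 - (W + 4)*(3 + W) = 3 - (4 + W)*(3 + W) = 3 - (3 + W)*(4 + W))
O = 0 (O = 4*0 = 0)
X(T, r) = 0
-36951 + X(j(x, -11), Q) = -36951 + 0 = -36951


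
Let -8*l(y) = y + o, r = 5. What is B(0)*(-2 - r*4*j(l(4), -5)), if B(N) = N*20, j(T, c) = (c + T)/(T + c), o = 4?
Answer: 0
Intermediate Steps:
l(y) = -½ - y/8 (l(y) = -(y + 4)/8 = -(4 + y)/8 = -½ - y/8)
j(T, c) = 1 (j(T, c) = (T + c)/(T + c) = 1)
B(N) = 20*N
B(0)*(-2 - r*4*j(l(4), -5)) = (20*0)*(-2 - 5*4) = 0*(-2 - 20) = 0*(-22) = 0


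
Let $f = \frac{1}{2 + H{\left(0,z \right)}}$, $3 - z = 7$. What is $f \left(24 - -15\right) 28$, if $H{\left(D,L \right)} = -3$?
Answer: $-1092$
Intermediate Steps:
$z = -4$ ($z = 3 - 7 = -4$)
$f = -1$ ($f = \frac{1}{2 - 3} = \frac{1}{-1} = -1$)
$f \left(24 - -15\right) 28 = - (24 - -15) 28 = - (24 + 15) 28 = \left(-1\right) 39 \cdot 28 = \left(-39\right) 28 = -1092$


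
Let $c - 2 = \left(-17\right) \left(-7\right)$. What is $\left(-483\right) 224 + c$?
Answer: $-108071$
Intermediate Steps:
$c = 121$ ($c = 2 - -119 = 2 + 119 = 121$)
$\left(-483\right) 224 + c = \left(-483\right) 224 + 121 = -108192 + 121 = -108071$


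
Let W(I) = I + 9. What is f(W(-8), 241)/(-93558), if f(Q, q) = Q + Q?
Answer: -1/46779 ≈ -2.1377e-5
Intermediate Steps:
W(I) = 9 + I
f(Q, q) = 2*Q
f(W(-8), 241)/(-93558) = (2*(9 - 8))/(-93558) = (2*1)*(-1/93558) = 2*(-1/93558) = -1/46779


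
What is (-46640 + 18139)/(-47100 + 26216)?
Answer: 28501/20884 ≈ 1.3647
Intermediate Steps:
(-46640 + 18139)/(-47100 + 26216) = -28501/(-20884) = -28501*(-1/20884) = 28501/20884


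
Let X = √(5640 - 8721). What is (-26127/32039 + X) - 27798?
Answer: -890646249/32039 + I*√3081 ≈ -27799.0 + 55.507*I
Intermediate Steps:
X = I*√3081 (X = √(-3081) = I*√3081 ≈ 55.507*I)
(-26127/32039 + X) - 27798 = (-26127/32039 + I*√3081) - 27798 = -890646249/32039 + I*√3081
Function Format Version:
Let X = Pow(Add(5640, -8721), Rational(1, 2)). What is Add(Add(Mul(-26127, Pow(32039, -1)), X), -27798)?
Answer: Add(Rational(-890646249, 32039), Mul(I, Pow(3081, Rational(1, 2)))) ≈ Add(-27799., Mul(55.507, I))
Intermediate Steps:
X = Mul(I, Pow(3081, Rational(1, 2))) (X = Pow(-3081, Rational(1, 2)) = Mul(I, Pow(3081, Rational(1, 2))) ≈ Mul(55.507, I))
Add(Add(Mul(-26127, Pow(32039, -1)), X), -27798) = Add(Add(Mul(-26127, Pow(32039, -1)), Mul(I, Pow(3081, Rational(1, 2)))), -27798) = Add(Add(Mul(-26127, Rational(1, 32039)), Mul(I, Pow(3081, Rational(1, 2)))), -27798) = Add(Add(Rational(-26127, 32039), Mul(I, Pow(3081, Rational(1, 2)))), -27798) = Add(Rational(-890646249, 32039), Mul(I, Pow(3081, Rational(1, 2))))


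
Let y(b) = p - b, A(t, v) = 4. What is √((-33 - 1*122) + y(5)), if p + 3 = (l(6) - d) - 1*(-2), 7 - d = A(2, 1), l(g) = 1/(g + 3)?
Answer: 5*I*√59/3 ≈ 12.802*I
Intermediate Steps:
l(g) = 1/(3 + g)
d = 3 (d = 7 - 1*4 = 7 - 4 = 3)
p = -35/9 (p = -3 + ((1/(3 + 6) - 1*3) - 1*(-2)) = -3 + ((1/9 - 3) + 2) = -3 + ((⅑ - 3) + 2) = -3 + (-26/9 + 2) = -3 - 8/9 = -35/9 ≈ -3.8889)
y(b) = -35/9 - b
√((-33 - 1*122) + y(5)) = √((-33 - 1*122) + (-35/9 - 1*5)) = √((-33 - 122) + (-35/9 - 5)) = √(-155 - 80/9) = √(-1475/9) = 5*I*√59/3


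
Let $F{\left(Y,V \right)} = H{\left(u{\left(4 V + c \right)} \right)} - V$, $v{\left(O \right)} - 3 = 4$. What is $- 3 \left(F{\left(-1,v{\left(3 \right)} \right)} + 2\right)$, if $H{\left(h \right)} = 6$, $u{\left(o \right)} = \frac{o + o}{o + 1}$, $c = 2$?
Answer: $-3$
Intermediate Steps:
$u{\left(o \right)} = \frac{2 o}{1 + o}$
$v{\left(O \right)} = 7$ ($v{\left(O \right)} = 3 + 4 = 7$)
$F{\left(Y,V \right)} = 6 - V$
$- 3 \left(F{\left(-1,v{\left(3 \right)} \right)} + 2\right) = - 3 \left(\left(6 - 7\right) + 2\right) = - 3 \left(-1 + 2\right) = - 3 \cdot 1 = \left(-1\right) 3 = -3$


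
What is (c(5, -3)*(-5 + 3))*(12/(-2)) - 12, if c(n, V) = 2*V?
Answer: -84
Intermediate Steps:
(c(5, -3)*(-5 + 3))*(12/(-2)) - 12 = ((2*(-3))*(-5 + 3))*(12/(-2)) - 12 = (-6*(-2))*(12*(-½)) - 12 = 12*(-6) - 12 = -72 - 12 = -84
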